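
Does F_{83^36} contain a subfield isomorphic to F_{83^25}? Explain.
No: F_{83^25} is not a subfield of F_{83^36}

F_{p^m} embeds in F_{p^n} iff m | n. Here 25 ∤ 36 (since 36 = 1·25 + 11 with remainder 11 ≠ 0), so F_{83^25} is not a subfield of F_{83^36}. Equivalently: if it were, the tower law would give 25 = [F_{83^25}:F_83] dividing [F_{83^36}:F_83] = 36, contradiction.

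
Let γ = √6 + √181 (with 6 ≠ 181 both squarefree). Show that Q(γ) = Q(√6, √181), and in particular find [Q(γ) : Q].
[Q(γ) : Q] = 4 (equivalently, Q(γ) = Q(√6, √181))

Obviously Q(γ) ⊆ Q(√6, √181), and [Q(√6, √181):Q] = 4 (since 6, 181 are distinct squarefree integers > 1 with 1086 not a perfect square). To show equality we compute the minimal polynomial of γ. From γ = √6 + √181: γ^2 = 6 + 2√(1086) + 181 = 187 + 2√(1086), so γ^2 - 187 = 2√(1086); squaring, (γ^2 - 187)^2 = 4·1086, i.e. γ^4 - 374γ^2 + 34969 - 4344 = 0, i.e. γ^4 - 374γ^2 + 30625 = 0. So γ is a root of x^4 - 374x^2 + 30625. This polynomial is irreducible over Q: it has no rational root (each ±√6 ± √181 is irrational), and any factorization into two quadratics over Q would force √(1086) ∈ Q (pairing opposite roots) or √6, √181 ∈ Q (other pairings), all impossible. Hence [Q(γ):Q] = 4 = [Q(√6, √181):Q], so Q(γ) = Q(√6, √181).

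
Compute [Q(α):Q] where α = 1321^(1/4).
[Q(α):Q] = 4

α is a root of x^4 - 1321. By Eisenstein's criterion at the prime p = 1321 (which divides the constant term 1321 but p^2 = 1745041 does not, since 1321 is squarefree), x^4 - 1321 is irreducible over Q. Hence [Q(α):Q] = 4.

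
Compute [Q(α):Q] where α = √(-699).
[Q(α):Q] = 2

[Q(α):Q] equals the degree of the minimal polynomial of α. Here α^2 = -699 and x^2 + 699 is irreducible (d = -699 is squarefree, ≠ 1, hence not a square), so deg(m_α) = 2. Thus [Q(α):Q] = 2.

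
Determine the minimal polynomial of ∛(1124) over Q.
m_α(x) = x^3 - 1124

α satisfies α^3 = 1124, so x^3 - 1124 annihilates α. By the rational root test, a rational root p/q (in lowest terms) of x^3 - 1124 would satisfy p^3 = 1124 q^3, forcing q = 1 and p^3 = 1124; but 1124 is not a perfect cube, contradiction. A monic cubic over Q with no rational root is irreducible (any nontrivial factorization would include a linear factor). Hence x^3 - 1124 is the minimal polynomial of α, and in particular [Q(α):Q] = 3.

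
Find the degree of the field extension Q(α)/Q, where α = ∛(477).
[Q(α):Q] = 3

The minimal polynomial of α is x^3 - 477, irreducible over Q since 477 is not a perfect cube (so x^3 - 477 has no rational root). Hence [Q(α):Q] = deg(m_α) = 3.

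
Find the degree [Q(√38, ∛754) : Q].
[Q(√38, ∛754) : Q] = 6

Let L = Q(√38, ∛754). Since Q(√38) ⊂ L and [Q(√38):Q] = 2, the tower law gives 2 | [L:Q]. Likewise Q(∛754) ⊂ L with [Q(∛754):Q] = 3 (because 754 is not a perfect cube), so 3 | [L:Q]. As gcd(2,3) = 1, [L:Q] is divisible by 6. Conversely L is generated over Q by √38 and ∛754, so [L:Q] ≤ 2·3 = 6. Therefore [Q(√38, ∛754) : Q] = 6.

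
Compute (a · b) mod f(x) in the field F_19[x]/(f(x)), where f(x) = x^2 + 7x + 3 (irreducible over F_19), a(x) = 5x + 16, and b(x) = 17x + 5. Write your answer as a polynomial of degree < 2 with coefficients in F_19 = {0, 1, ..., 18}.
a · b ≡ 6x + 15 (mod f(x))

Multiply in F_19[x]: a(x)·b(x) = (5x + 16)·(17x + 5) = 9x^2 + 12x + 4. This has degree ≥ 2, so divide by f(x) over F_19: 9x^2 + 12x + 4 = (9)·(x^2 + 7x + 3) + (6x + 15). Hence a·b ≡ 6x + 15 (mod f). (F_19[x]/(f) is a field with 19^2 = 361 elements since f is irreducible of degree 2.)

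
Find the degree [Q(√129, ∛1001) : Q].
[Q(√129, ∛1001) : Q] = 6

Let L = Q(√129, ∛1001). Since Q(√129) ⊂ L and [Q(√129):Q] = 2, the tower law gives 2 | [L:Q]. Likewise Q(∛1001) ⊂ L with [Q(∛1001):Q] = 3 (because 1001 is not a perfect cube), so 3 | [L:Q]. As gcd(2,3) = 1, [L:Q] is divisible by 6. Conversely L is generated over Q by √129 and ∛1001, so [L:Q] ≤ 2·3 = 6. Therefore [Q(√129, ∛1001) : Q] = 6.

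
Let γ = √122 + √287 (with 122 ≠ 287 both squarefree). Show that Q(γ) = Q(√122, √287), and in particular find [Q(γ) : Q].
[Q(γ) : Q] = 4 (equivalently, Q(γ) = Q(√122, √287))

Obviously Q(γ) ⊆ Q(√122, √287), and [Q(√122, √287):Q] = 4 (since 122, 287 are distinct squarefree integers > 1 with 35014 not a perfect square). To show equality we compute the minimal polynomial of γ. From γ = √122 + √287: γ^2 = 122 + 2√(35014) + 287 = 409 + 2√(35014), so γ^2 - 409 = 2√(35014); squaring, (γ^2 - 409)^2 = 4·35014, i.e. γ^4 - 818γ^2 + 167281 - 140056 = 0, i.e. γ^4 - 818γ^2 + 27225 = 0. So γ is a root of x^4 - 818x^2 + 27225. This polynomial is irreducible over Q: it has no rational root (each ±√122 ± √287 is irrational), and any factorization into two quadratics over Q would force √(35014) ∈ Q (pairing opposite roots) or √122, √287 ∈ Q (other pairings), all impossible. Hence [Q(γ):Q] = 4 = [Q(√122, √287):Q], so Q(γ) = Q(√122, √287).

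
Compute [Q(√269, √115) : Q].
[Q(√269, √115) : Q] = 4

[Q(√269):Q] = 2 (min poly x^2 - 269, irreducible since 269 is squarefree > 1). For the top step, suppose √115 ∈ Q(√269), say √115 = c + d√269 with c, d ∈ Q. Squaring: 115 = c^2 + 269d^2 + 2cd√269. Since √269 ∉ Q this forces 2cd = 0. If d = 0 then √115 = c ∈ Q, contradicting 115 squarefree > 1. If c = 0 then 115 = 269d^2, so 269·115 = (269d)^2 is a perfect square in Q — but 269·115 = 30935 is not a perfect square (since 269 and 115 are distinct squarefree integers). Contradiction. Hence √115 ∉ Q(√269), so x^2 - 115 stays irreducible over Q(√269) and [Q(√269, √115) : Q(√269)] = 2. By the tower law, [Q(√269, √115) : Q] = 2 · 2 = 4.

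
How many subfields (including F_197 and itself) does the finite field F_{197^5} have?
F_{197^5} has 2 subfields

The subfields of F_{p^n} are exactly the fields F_{p^d} for d | n (each is the fixed field of the unique index-d subgroup of Gal(F_{p^n}/F_p) ≅ Z/nZ). The divisors of n = 5 are {1, 5}, giving 2 subfields: F_{197^1}, F_{197^5}.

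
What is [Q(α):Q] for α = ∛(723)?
[Q(α):Q] = 3

The minimal polynomial of α is x^3 - 723, irreducible over Q since 723 is not a perfect cube (so x^3 - 723 has no rational root). Hence [Q(α):Q] = deg(m_α) = 3.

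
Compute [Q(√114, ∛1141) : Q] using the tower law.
[Q(√114, ∛1141) : Q] = 6

Let L = Q(√114, ∛1141). Since Q(√114) ⊂ L and [Q(√114):Q] = 2, the tower law gives 2 | [L:Q]. Likewise Q(∛1141) ⊂ L with [Q(∛1141):Q] = 3 (because 1141 is not a perfect cube), so 3 | [L:Q]. As gcd(2,3) = 1, [L:Q] is divisible by 6. Conversely L is generated over Q by √114 and ∛1141, so [L:Q] ≤ 2·3 = 6. Therefore [Q(√114, ∛1141) : Q] = 6.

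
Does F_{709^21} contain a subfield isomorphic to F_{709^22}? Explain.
No: F_{709^22} is not a subfield of F_{709^21}

F_{p^m} embeds in F_{p^n} iff m | n. Here 22 ∤ 21 (since 21 = 0·22 + 21 with remainder 21 ≠ 0), so F_{709^22} is not a subfield of F_{709^21}. Equivalently: if it were, the tower law would give 22 = [F_{709^22}:F_709] dividing [F_{709^21}:F_709] = 21, contradiction.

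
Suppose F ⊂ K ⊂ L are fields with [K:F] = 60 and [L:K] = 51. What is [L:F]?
[L:F] = 3060

The tower law says that for any tower of field extensions F ⊂ K ⊂ L with finite degrees, [L:F] = [L:K] · [K:F]. Here this gives [L:F] = 51 · 60 = 3060.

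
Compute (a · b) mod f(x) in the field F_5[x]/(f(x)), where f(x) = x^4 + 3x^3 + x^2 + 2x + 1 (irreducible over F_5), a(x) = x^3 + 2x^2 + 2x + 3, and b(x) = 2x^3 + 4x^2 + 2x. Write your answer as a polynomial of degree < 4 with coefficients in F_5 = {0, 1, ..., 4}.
a · b ≡ 4x^3 + 4x^2 + 2x + 4 (mod f(x))

Multiply in F_5[x]: a(x)·b(x) = (x^3 + 2x^2 + 2x + 3)·(2x^3 + 4x^2 + 2x) = 2x^6 + 3x^5 + 4x^4 + 3x^3 + x^2 + x. This has degree ≥ 4, so divide by f(x) over F_5: 2x^6 + 3x^5 + 4x^4 + 3x^3 + x^2 + x = (2x^2 + 2x + 1)·(x^4 + 3x^3 + x^2 + 2x + 1) + (4x^3 + 4x^2 + 2x + 4). Hence a·b ≡ 4x^3 + 4x^2 + 2x + 4 (mod f). (F_5[x]/(f) is a field with 5^4 = 625 elements since f is irreducible of degree 4.)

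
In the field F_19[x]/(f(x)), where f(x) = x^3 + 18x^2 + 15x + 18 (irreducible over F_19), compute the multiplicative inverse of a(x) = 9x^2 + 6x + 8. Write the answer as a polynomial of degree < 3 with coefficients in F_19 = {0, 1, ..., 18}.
a(x)^(-1) ≡ 12x^2 + 13x + 1 (mod f(x))

Since f is irreducible over F_19, F_19[x]/(f) is a field and a(x) ≠ 0 has an inverse. Apply the extended Euclidean algorithm to f(x) and a(x) in F_19[x]: f(x) = (17x + 16)·a(x) + (11x + 4);  a(x) = (6x + 7)·(11x + 4) + (18). The last nonzero remainder is the constant 18 = gcd(f, a) in F_19. Back-substituting through the division chain expresses 18 = s(x)·a(x) + t(x)·f(x) with s(x) ≡ 7x^2 + 6x + 18 (mod f), so (7x^2 + 6x + 18)·a(x) ≡ 18 (mod f). Multiplying by 18^(-1) ≡ 18 in F_19 gives a(x)^(-1) ≡ 18·(7x^2 + 6x + 18) ≡ 12x^2 + 13x + 1 (mod f). Check: (9x^2 + 6x + 8)·(12x^2 + 13x + 1) = 13x^4 + 18x^3 + 12x^2 + 15x + 8 ≡ 1 (mod x^3 + 18x^2 + 15x + 18).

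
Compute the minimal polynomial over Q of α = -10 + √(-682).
m_α(x) = x^2 + 20x + 782

From α + 10 = √(-682), squaring gives (α + 10)^2 = -682, i.e. α^2 + 20α + 100 = -682, so α^2 + 20α + 782 = 0. The discriminant of x^2 + 20x + 782 is (20)^2 - 4·(782) = 400 - 3128 = -2728, and 4·(-682) is not a perfect square in Q since -682 is squarefree and ≠ 1. Hence x^2 + 20x + 782 is irreducible over Q and is the minimal polynomial of α.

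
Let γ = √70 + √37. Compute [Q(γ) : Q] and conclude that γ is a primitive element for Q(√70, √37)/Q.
[Q(γ) : Q] = 4 (equivalently, Q(γ) = Q(√70, √37))

Obviously Q(γ) ⊆ Q(√70, √37), and [Q(√70, √37):Q] = 4 (since 70, 37 are distinct squarefree integers > 1 with 2590 not a perfect square). To show equality we compute the minimal polynomial of γ. From γ = √70 + √37: γ^2 = 70 + 2√(2590) + 37 = 107 + 2√(2590), so γ^2 - 107 = 2√(2590); squaring, (γ^2 - 107)^2 = 4·2590, i.e. γ^4 - 214γ^2 + 11449 - 10360 = 0, i.e. γ^4 - 214γ^2 + 1089 = 0. So γ is a root of x^4 - 214x^2 + 1089. This polynomial is irreducible over Q: it has no rational root (each ±√70 ± √37 is irrational), and any factorization into two quadratics over Q would force √(2590) ∈ Q (pairing opposite roots) or √70, √37 ∈ Q (other pairings), all impossible. Hence [Q(γ):Q] = 4 = [Q(√70, √37):Q], so Q(γ) = Q(√70, √37).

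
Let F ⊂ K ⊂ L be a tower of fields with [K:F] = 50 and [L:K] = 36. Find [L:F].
[L:F] = 1800

The tower law says that for any tower of field extensions F ⊂ K ⊂ L with finite degrees, [L:F] = [L:K] · [K:F]. Here this gives [L:F] = 36 · 50 = 1800.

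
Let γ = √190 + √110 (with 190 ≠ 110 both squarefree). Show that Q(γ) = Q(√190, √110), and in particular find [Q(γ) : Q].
[Q(γ) : Q] = 4 (equivalently, Q(γ) = Q(√190, √110))

Obviously Q(γ) ⊆ Q(√190, √110), and [Q(√190, √110):Q] = 4 (since 190, 110 are distinct squarefree integers > 1 with 20900 not a perfect square). To show equality we compute the minimal polynomial of γ. From γ = √190 + √110: γ^2 = 190 + 2√(20900) + 110 = 300 + 2√(20900), so γ^2 - 300 = 2√(20900); squaring, (γ^2 - 300)^2 = 4·20900, i.e. γ^4 - 600γ^2 + 90000 - 83600 = 0, i.e. γ^4 - 600γ^2 + 6400 = 0. So γ is a root of x^4 - 600x^2 + 6400. This polynomial is irreducible over Q: it has no rational root (each ±√190 ± √110 is irrational), and any factorization into two quadratics over Q would force √(20900) ∈ Q (pairing opposite roots) or √190, √110 ∈ Q (other pairings), all impossible. Hence [Q(γ):Q] = 4 = [Q(√190, √110):Q], so Q(γ) = Q(√190, √110).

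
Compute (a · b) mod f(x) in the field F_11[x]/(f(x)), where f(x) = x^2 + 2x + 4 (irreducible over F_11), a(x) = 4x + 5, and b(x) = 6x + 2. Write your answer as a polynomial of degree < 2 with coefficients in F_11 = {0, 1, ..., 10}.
a · b ≡ x + 2 (mod f(x))

Multiply in F_11[x]: a(x)·b(x) = (4x + 5)·(6x + 2) = 2x^2 + 5x + 10. This has degree ≥ 2, so divide by f(x) over F_11: 2x^2 + 5x + 10 = (2)·(x^2 + 2x + 4) + (x + 2). Hence a·b ≡ x + 2 (mod f). (F_11[x]/(f) is a field with 11^2 = 121 elements since f is irreducible of degree 2.)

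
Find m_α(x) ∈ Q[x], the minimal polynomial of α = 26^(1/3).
m_α(x) = x^3 - 26

α satisfies α^3 = 26, so x^3 - 26 annihilates α. By the rational root test, a rational root p/q (in lowest terms) of x^3 - 26 would satisfy p^3 = 26 q^3, forcing q = 1 and p^3 = 26; but 26 is not a perfect cube, contradiction. A monic cubic over Q with no rational root is irreducible (any nontrivial factorization would include a linear factor). Hence x^3 - 26 is the minimal polynomial of α, and in particular [Q(α):Q] = 3.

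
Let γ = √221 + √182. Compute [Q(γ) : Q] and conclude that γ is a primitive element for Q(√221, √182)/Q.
[Q(γ) : Q] = 4 (equivalently, Q(γ) = Q(√221, √182))

Obviously Q(γ) ⊆ Q(√221, √182), and [Q(√221, √182):Q] = 4 (since 221, 182 are distinct squarefree integers > 1 with 40222 not a perfect square). To show equality we compute the minimal polynomial of γ. From γ = √221 + √182: γ^2 = 221 + 2√(40222) + 182 = 403 + 2√(40222), so γ^2 - 403 = 2√(40222); squaring, (γ^2 - 403)^2 = 4·40222, i.e. γ^4 - 806γ^2 + 162409 - 160888 = 0, i.e. γ^4 - 806γ^2 + 1521 = 0. So γ is a root of x^4 - 806x^2 + 1521. This polynomial is irreducible over Q: it has no rational root (each ±√221 ± √182 is irrational), and any factorization into two quadratics over Q would force √(40222) ∈ Q (pairing opposite roots) or √221, √182 ∈ Q (other pairings), all impossible. Hence [Q(γ):Q] = 4 = [Q(√221, √182):Q], so Q(γ) = Q(√221, √182).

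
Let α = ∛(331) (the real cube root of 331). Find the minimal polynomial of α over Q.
m_α(x) = x^3 - 331

α satisfies α^3 = 331, so x^3 - 331 annihilates α. By the rational root test, a rational root p/q (in lowest terms) of x^3 - 331 would satisfy p^3 = 331 q^3, forcing q = 1 and p^3 = 331; but 331 is not a perfect cube, contradiction. A monic cubic over Q with no rational root is irreducible (any nontrivial factorization would include a linear factor). Hence x^3 - 331 is the minimal polynomial of α, and in particular [Q(α):Q] = 3.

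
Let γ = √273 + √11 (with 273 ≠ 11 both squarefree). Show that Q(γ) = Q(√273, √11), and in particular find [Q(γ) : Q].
[Q(γ) : Q] = 4 (equivalently, Q(γ) = Q(√273, √11))

Obviously Q(γ) ⊆ Q(√273, √11), and [Q(√273, √11):Q] = 4 (since 273, 11 are distinct squarefree integers > 1 with 3003 not a perfect square). To show equality we compute the minimal polynomial of γ. From γ = √273 + √11: γ^2 = 273 + 2√(3003) + 11 = 284 + 2√(3003), so γ^2 - 284 = 2√(3003); squaring, (γ^2 - 284)^2 = 4·3003, i.e. γ^4 - 568γ^2 + 80656 - 12012 = 0, i.e. γ^4 - 568γ^2 + 68644 = 0. So γ is a root of x^4 - 568x^2 + 68644. This polynomial is irreducible over Q: it has no rational root (each ±√273 ± √11 is irrational), and any factorization into two quadratics over Q would force √(3003) ∈ Q (pairing opposite roots) or √273, √11 ∈ Q (other pairings), all impossible. Hence [Q(γ):Q] = 4 = [Q(√273, √11):Q], so Q(γ) = Q(√273, √11).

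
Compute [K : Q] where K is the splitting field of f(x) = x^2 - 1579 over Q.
[K : Q] = 2

f(x) = x^2 - 1579 factors as (x - √1579)(x + √1579). The splitting field is K = Q(√1579). Since 1579 is squarefree and > 1, it is not a perfect square, so x^2 - 1579 is irreducible over Q and [Q(√1579) : Q] = 2. Hence [K : Q] = 2.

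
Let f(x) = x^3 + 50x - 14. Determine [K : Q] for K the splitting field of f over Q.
[K : Q] = 6

By the rational root test, any rational root of the monic integer polynomial f(x) = x^3 + 50x - 14 must be an integer dividing the constant term -14, i.e. one of ±{1, 2, 7, 14}. Evaluating: f(1) = 37, f(-1) = -65, f(2) = 94, f(-2) = -122, f(7) = 679, f(-7) = -707, f(14) = 3430, f(-14) = -3458; none is 0, so f has no rational root and is therefore irreducible over Q (a cubic with no linear factor over a field is irreducible). For an irreducible cubic, the Galois group is A_3 or S_3 according as the discriminant disc(f) = -4a^3 - 27b^2 = -4·(50)^3 - 27·(-14)^2 = -505292 is or is not a square in Q. Here disc(f) = -505292 is not a perfect square in Q, so the Galois group of f over Q is not contained in A_3 and must be all of S_3. The splitting field has degree |S_3| = 6 over Q, so [K : Q] = 6.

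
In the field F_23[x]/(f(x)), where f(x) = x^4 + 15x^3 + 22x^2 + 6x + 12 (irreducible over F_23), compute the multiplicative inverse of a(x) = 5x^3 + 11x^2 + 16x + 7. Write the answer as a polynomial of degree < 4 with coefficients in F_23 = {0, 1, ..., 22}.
a(x)^(-1) ≡ 14x^3 + x^2 + 19x + 19 (mod f(x))

Since f is irreducible over F_23, F_23[x]/(f) is a field and a(x) ≠ 0 has an inverse. Apply the extended Euclidean algorithm to f(x) and a(x) in F_23[x]: f(x) = (14x + 9)·a(x) + (21x^2 + 17x + 18);  a(x) = (9x + 2)·(21x^2 + 17x + 18) + (4x + 17);  (21x^2 + 17x + 18) = (11x + 15)·(4x + 17) + (16). The last nonzero remainder is the constant 16 = gcd(f, a) in F_23. Back-substituting through the division chain expresses 16 = s(x)·a(x) + t(x)·f(x) with s(x) ≡ 17x^3 + 16x^2 + 5x + 5 (mod f), so (17x^3 + 16x^2 + 5x + 5)·a(x) ≡ 16 (mod f). Multiplying by 16^(-1) ≡ 13 in F_23 gives a(x)^(-1) ≡ 13·(17x^3 + 16x^2 + 5x + 5) ≡ 14x^3 + x^2 + 19x + 19 (mod f). Check: (5x^3 + 11x^2 + 16x + 7)·(14x^3 + x^2 + 19x + 19) = x^6 + 21x^5 + 8x^4 + 4x^3 + 14x^2 + 18 ≡ 1 (mod x^4 + 15x^3 + 22x^2 + 6x + 12).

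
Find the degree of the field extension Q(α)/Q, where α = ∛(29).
[Q(α):Q] = 3

The minimal polynomial of α is x^3 - 29, irreducible over Q since 29 is not a perfect cube (so x^3 - 29 has no rational root). Hence [Q(α):Q] = deg(m_α) = 3.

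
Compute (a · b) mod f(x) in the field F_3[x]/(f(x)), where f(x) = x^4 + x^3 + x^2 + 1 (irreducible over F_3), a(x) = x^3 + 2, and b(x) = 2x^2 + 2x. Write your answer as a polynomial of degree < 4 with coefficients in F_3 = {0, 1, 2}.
a · b ≡ x^3 + x^2 + 2x (mod f(x))

Multiply in F_3[x]: a(x)·b(x) = (x^3 + 2)·(2x^2 + 2x) = 2x^5 + 2x^4 + x^2 + x. This has degree ≥ 4, so divide by f(x) over F_3: 2x^5 + 2x^4 + x^2 + x = (2x)·(x^4 + x^3 + x^2 + 1) + (x^3 + x^2 + 2x). Hence a·b ≡ x^3 + x^2 + 2x (mod f). (F_3[x]/(f) is a field with 3^4 = 81 elements since f is irreducible of degree 4.)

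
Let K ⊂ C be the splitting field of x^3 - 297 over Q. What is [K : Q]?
[K : Q] = 6

The roots of x^3 - 297 are ∛297, ω∛297, ω^2∛297 where ω = e^(2πi/3) is a primitive cube root of unity, so K = Q(∛297, ω). Now [Q(∛297):Q] = 3 (since 297 is not a perfect cube, x^3 - 297 is irreducible) and [Q(ω):Q] = 2. Both 2 and 3 divide [K:Q], and [K:Q] ≤ 3·2 = 6, so [K:Q] = 6. (Equivalently: Q(∛297) ⊂ R but ω ∉ R, so [K : Q(∛297)] = 2.)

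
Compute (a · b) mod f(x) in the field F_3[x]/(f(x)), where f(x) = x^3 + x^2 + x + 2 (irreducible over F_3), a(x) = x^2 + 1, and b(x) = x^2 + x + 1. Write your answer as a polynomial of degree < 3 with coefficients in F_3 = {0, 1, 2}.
a · b ≡ x^2 + 2x + 1 (mod f(x))

Multiply in F_3[x]: a(x)·b(x) = (x^2 + 1)·(x^2 + x + 1) = x^4 + x^3 + 2x^2 + x + 1. This has degree ≥ 3, so divide by f(x) over F_3: x^4 + x^3 + 2x^2 + x + 1 = (x)·(x^3 + x^2 + x + 2) + (x^2 + 2x + 1). Hence a·b ≡ x^2 + 2x + 1 (mod f). (F_3[x]/(f) is a field with 3^3 = 27 elements since f is irreducible of degree 3.)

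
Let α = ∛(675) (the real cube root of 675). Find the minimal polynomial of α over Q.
m_α(x) = x^3 - 675

α satisfies α^3 = 675, so x^3 - 675 annihilates α. By the rational root test, a rational root p/q (in lowest terms) of x^3 - 675 would satisfy p^3 = 675 q^3, forcing q = 1 and p^3 = 675; but 675 is not a perfect cube, contradiction. A monic cubic over Q with no rational root is irreducible (any nontrivial factorization would include a linear factor). Hence x^3 - 675 is the minimal polynomial of α, and in particular [Q(α):Q] = 3.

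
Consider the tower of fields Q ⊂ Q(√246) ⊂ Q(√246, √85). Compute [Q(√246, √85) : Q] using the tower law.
[Q(√246, √85) : Q] = 4

[Q(√246):Q] = 2 (min poly x^2 - 246, irreducible since 246 is squarefree > 1). For the top step, suppose √85 ∈ Q(√246), say √85 = c + d√246 with c, d ∈ Q. Squaring: 85 = c^2 + 246d^2 + 2cd√246. Since √246 ∉ Q this forces 2cd = 0. If d = 0 then √85 = c ∈ Q, contradicting 85 squarefree > 1. If c = 0 then 85 = 246d^2, so 246·85 = (246d)^2 is a perfect square in Q — but 246·85 = 20910 is not a perfect square (since 246 and 85 are distinct squarefree integers). Contradiction. Hence √85 ∉ Q(√246), so x^2 - 85 stays irreducible over Q(√246) and [Q(√246, √85) : Q(√246)] = 2. By the tower law, [Q(√246, √85) : Q] = 2 · 2 = 4.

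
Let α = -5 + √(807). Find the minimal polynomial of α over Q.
m_α(x) = x^2 + 10x - 782

From α + 5 = √(807), squaring gives (α + 5)^2 = 807, i.e. α^2 + 10α + 25 = 807, so α^2 + 10α - 782 = 0. The discriminant of x^2 + 10x - 782 is (10)^2 - 4·(-782) = 100 + 3128 = 3228, and 4·(807) is not a perfect square in Q since 807 is squarefree and ≠ 1. Hence x^2 + 10x - 782 is irreducible over Q and is the minimal polynomial of α.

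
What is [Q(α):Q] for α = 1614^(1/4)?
[Q(α):Q] = 4

α is a root of x^4 - 1614. By Eisenstein's criterion at the prime p = 2 (which divides the constant term 1614 but p^2 = 4 does not, since 1614 is squarefree), x^4 - 1614 is irreducible over Q. Hence [Q(α):Q] = 4.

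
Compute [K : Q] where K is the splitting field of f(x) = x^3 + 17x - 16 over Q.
[K : Q] = 6

By the rational root test, any rational root of the monic integer polynomial f(x) = x^3 + 17x - 16 must be an integer dividing the constant term -16, i.e. one of ±{1, 2, 4, 8, 16}. Evaluating: f(1) = 2, f(-1) = -34, f(2) = 26, f(-2) = -58, f(4) = 116, f(-4) = -148, f(8) = 632, f(-8) = -664, f(16) = 4352, f(-16) = -4384; none is 0, so f has no rational root and is therefore irreducible over Q (a cubic with no linear factor over a field is irreducible). For an irreducible cubic, the Galois group is A_3 or S_3 according as the discriminant disc(f) = -4a^3 - 27b^2 = -4·(17)^3 - 27·(-16)^2 = -26564 is or is not a square in Q. Here disc(f) = -26564 is not a perfect square in Q, so the Galois group of f over Q is not contained in A_3 and must be all of S_3. The splitting field has degree |S_3| = 6 over Q, so [K : Q] = 6.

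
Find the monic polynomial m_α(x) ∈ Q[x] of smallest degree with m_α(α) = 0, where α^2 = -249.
m_α(x) = x^2 + 249

α satisfies α^2 + 249 = 0, so x^2 + 249 annihilates α. Since d = -249 is squarefree and ≠ 1, it is not a perfect square in Q, so x^2 + 249 has no rational root and is therefore irreducible over Q (a degree-2 polynomial over a field is irreducible iff it has no root). Hence m_α(x) = x^2 + 249.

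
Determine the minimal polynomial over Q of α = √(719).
m_α(x) = x^2 - 719

α satisfies α^2 - 719 = 0, so x^2 - 719 annihilates α. Since d = 719 is squarefree and ≠ 1, it is not a perfect square in Q, so x^2 - 719 has no rational root and is therefore irreducible over Q (a degree-2 polynomial over a field is irreducible iff it has no root). Hence m_α(x) = x^2 - 719.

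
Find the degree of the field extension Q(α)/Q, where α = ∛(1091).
[Q(α):Q] = 3

The minimal polynomial of α is x^3 - 1091, irreducible over Q since 1091 is not a perfect cube (so x^3 - 1091 has no rational root). Hence [Q(α):Q] = deg(m_α) = 3.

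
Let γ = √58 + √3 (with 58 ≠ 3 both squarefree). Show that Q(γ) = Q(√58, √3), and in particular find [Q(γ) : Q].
[Q(γ) : Q] = 4 (equivalently, Q(γ) = Q(√58, √3))

Obviously Q(γ) ⊆ Q(√58, √3), and [Q(√58, √3):Q] = 4 (since 58, 3 are distinct squarefree integers > 1 with 174 not a perfect square). To show equality we compute the minimal polynomial of γ. From γ = √58 + √3: γ^2 = 58 + 2√(174) + 3 = 61 + 2√(174), so γ^2 - 61 = 2√(174); squaring, (γ^2 - 61)^2 = 4·174, i.e. γ^4 - 122γ^2 + 3721 - 696 = 0, i.e. γ^4 - 122γ^2 + 3025 = 0. So γ is a root of x^4 - 122x^2 + 3025. This polynomial is irreducible over Q: it has no rational root (each ±√58 ± √3 is irrational), and any factorization into two quadratics over Q would force √(174) ∈ Q (pairing opposite roots) or √58, √3 ∈ Q (other pairings), all impossible. Hence [Q(γ):Q] = 4 = [Q(√58, √3):Q], so Q(γ) = Q(√58, √3).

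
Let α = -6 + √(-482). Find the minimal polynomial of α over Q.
m_α(x) = x^2 + 12x + 518

From α + 6 = √(-482), squaring gives (α + 6)^2 = -482, i.e. α^2 + 12α + 36 = -482, so α^2 + 12α + 518 = 0. The discriminant of x^2 + 12x + 518 is (12)^2 - 4·(518) = 144 - 2072 = -1928, and 4·(-482) is not a perfect square in Q since -482 is squarefree and ≠ 1. Hence x^2 + 12x + 518 is irreducible over Q and is the minimal polynomial of α.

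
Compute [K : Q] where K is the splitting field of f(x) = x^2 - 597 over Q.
[K : Q] = 2

f(x) = x^2 - 597 factors as (x - √597)(x + √597). The splitting field is K = Q(√597). Since 597 is squarefree and > 1, it is not a perfect square, so x^2 - 597 is irreducible over Q and [Q(√597) : Q] = 2. Hence [K : Q] = 2.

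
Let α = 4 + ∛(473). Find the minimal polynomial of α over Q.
m_α(x) = x^3 - 12x^2 + 48x - 537

Set β = α - 4 = ∛(473), so β^3 = 473. Then (α - 4)^3 - 473 = 0, i.e. α is a root of g(x) = (x - 4)^3 - 473 = x^3 - 12x^2 + 48x - 537. Since g(x) = h(x - 4) where h(x) = x^3 - 473, and h is irreducible over Q (because 473 is not a perfect cube, so h has no rational root, and a monic cubic with no rational root is irreducible), g is also irreducible (irreducibility is preserved under the substitution x → x - 4). Hence m_α(x) = x^3 - 12x^2 + 48x - 537.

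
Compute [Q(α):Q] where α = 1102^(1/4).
[Q(α):Q] = 4

α is a root of x^4 - 1102. By Eisenstein's criterion at the prime p = 2 (which divides the constant term 1102 but p^2 = 4 does not, since 1102 is squarefree), x^4 - 1102 is irreducible over Q. Hence [Q(α):Q] = 4.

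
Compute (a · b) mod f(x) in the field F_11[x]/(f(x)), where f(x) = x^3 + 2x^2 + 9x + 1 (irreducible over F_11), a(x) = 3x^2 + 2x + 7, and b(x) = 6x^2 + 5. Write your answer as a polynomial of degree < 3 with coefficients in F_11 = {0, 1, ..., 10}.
a · b ≡ 9x^2 + 10x + 4 (mod f(x))

Multiply in F_11[x]: a(x)·b(x) = (3x^2 + 2x + 7)·(6x^2 + 5) = 7x^4 + x^3 + 2x^2 + 10x + 2. This has degree ≥ 3, so divide by f(x) over F_11: 7x^4 + x^3 + 2x^2 + 10x + 2 = (7x + 9)·(x^3 + 2x^2 + 9x + 1) + (9x^2 + 10x + 4). Hence a·b ≡ 9x^2 + 10x + 4 (mod f). (F_11[x]/(f) is a field with 11^3 = 1331 elements since f is irreducible of degree 3.)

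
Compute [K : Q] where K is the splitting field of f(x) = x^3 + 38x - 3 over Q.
[K : Q] = 6

By the rational root test, any rational root of the monic integer polynomial f(x) = x^3 + 38x - 3 must be an integer dividing the constant term -3, i.e. one of ±{1, 3}. Evaluating: f(1) = 36, f(-1) = -42, f(3) = 138, f(-3) = -144; none is 0, so f has no rational root and is therefore irreducible over Q (a cubic with no linear factor over a field is irreducible). For an irreducible cubic, the Galois group is A_3 or S_3 according as the discriminant disc(f) = -4a^3 - 27b^2 = -4·(38)^3 - 27·(-3)^2 = -219731 is or is not a square in Q. Here disc(f) = -219731 is not a perfect square in Q, so the Galois group of f over Q is not contained in A_3 and must be all of S_3. The splitting field has degree |S_3| = 6 over Q, so [K : Q] = 6.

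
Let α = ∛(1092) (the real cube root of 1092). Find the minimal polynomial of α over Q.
m_α(x) = x^3 - 1092

α satisfies α^3 = 1092, so x^3 - 1092 annihilates α. By the rational root test, a rational root p/q (in lowest terms) of x^3 - 1092 would satisfy p^3 = 1092 q^3, forcing q = 1 and p^3 = 1092; but 1092 is not a perfect cube, contradiction. A monic cubic over Q with no rational root is irreducible (any nontrivial factorization would include a linear factor). Hence x^3 - 1092 is the minimal polynomial of α, and in particular [Q(α):Q] = 3.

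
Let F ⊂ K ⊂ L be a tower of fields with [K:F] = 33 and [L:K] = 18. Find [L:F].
[L:F] = 594

The tower law says that for any tower of field extensions F ⊂ K ⊂ L with finite degrees, [L:F] = [L:K] · [K:F]. Here this gives [L:F] = 18 · 33 = 594.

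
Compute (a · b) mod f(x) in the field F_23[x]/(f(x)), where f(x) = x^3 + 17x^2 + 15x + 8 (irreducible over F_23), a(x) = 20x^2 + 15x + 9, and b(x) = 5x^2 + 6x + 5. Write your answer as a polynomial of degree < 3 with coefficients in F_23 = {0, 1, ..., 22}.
a · b ≡ 9x^2 + 8x + 10 (mod f(x))

Multiply in F_23[x]: a(x)·b(x) = (20x^2 + 15x + 9)·(5x^2 + 6x + 5) = 8x^4 + 11x^3 + 5x^2 + 14x + 22. This has degree ≥ 3, so divide by f(x) over F_23: 8x^4 + 11x^3 + 5x^2 + 14x + 22 = (8x + 13)·(x^3 + 17x^2 + 15x + 8) + (9x^2 + 8x + 10). Hence a·b ≡ 9x^2 + 8x + 10 (mod f). (F_23[x]/(f) is a field with 23^3 = 12167 elements since f is irreducible of degree 3.)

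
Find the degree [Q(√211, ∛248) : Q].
[Q(√211, ∛248) : Q] = 6

Let L = Q(√211, ∛248). Since Q(√211) ⊂ L and [Q(√211):Q] = 2, the tower law gives 2 | [L:Q]. Likewise Q(∛248) ⊂ L with [Q(∛248):Q] = 3 (because 248 is not a perfect cube), so 3 | [L:Q]. As gcd(2,3) = 1, [L:Q] is divisible by 6. Conversely L is generated over Q by √211 and ∛248, so [L:Q] ≤ 2·3 = 6. Therefore [Q(√211, ∛248) : Q] = 6.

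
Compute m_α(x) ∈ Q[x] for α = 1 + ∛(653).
m_α(x) = x^3 - 3x^2 + 3x - 654

Set β = α - 1 = ∛(653), so β^3 = 653. Then (α - 1)^3 - 653 = 0, i.e. α is a root of g(x) = (x - 1)^3 - 653 = x^3 - 3x^2 + 3x - 654. Since g(x) = h(x - 1) where h(x) = x^3 - 653, and h is irreducible over Q (because 653 is not a perfect cube, so h has no rational root, and a monic cubic with no rational root is irreducible), g is also irreducible (irreducibility is preserved under the substitution x → x - 1). Hence m_α(x) = x^3 - 3x^2 + 3x - 654.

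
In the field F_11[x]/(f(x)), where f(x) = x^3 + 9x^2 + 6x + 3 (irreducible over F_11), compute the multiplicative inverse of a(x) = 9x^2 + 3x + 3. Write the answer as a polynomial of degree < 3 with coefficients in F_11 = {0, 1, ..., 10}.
a(x)^(-1) ≡ x^2 + 5x + 4 (mod f(x))

Since f is irreducible over F_11, F_11[x]/(f) is a field and a(x) ≠ 0 has an inverse. Apply the extended Euclidean algorithm to f(x) and a(x) in F_11[x]: f(x) = (5x + 3)·a(x) + (4x + 5);  a(x) = (5x)·(4x + 5) + (3). The last nonzero remainder is the constant 3 = gcd(f, a) in F_11. Back-substituting through the division chain expresses 3 = s(x)·a(x) + t(x)·f(x) with s(x) ≡ 3x^2 + 4x + 1 (mod f), so (3x^2 + 4x + 1)·a(x) ≡ 3 (mod f). Multiplying by 3^(-1) ≡ 4 in F_11 gives a(x)^(-1) ≡ 4·(3x^2 + 4x + 1) ≡ x^2 + 5x + 4 (mod f). Check: (9x^2 + 3x + 3)·(x^2 + 5x + 4) = 9x^4 + 4x^3 + 10x^2 + 5x + 1 ≡ 1 (mod x^3 + 9x^2 + 6x + 3).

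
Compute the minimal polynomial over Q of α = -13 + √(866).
m_α(x) = x^2 + 26x - 697

From α + 13 = √(866), squaring gives (α + 13)^2 = 866, i.e. α^2 + 26α + 169 = 866, so α^2 + 26α - 697 = 0. The discriminant of x^2 + 26x - 697 is (26)^2 - 4·(-697) = 676 + 2788 = 3464, and 4·(866) is not a perfect square in Q since 866 is squarefree and ≠ 1. Hence x^2 + 26x - 697 is irreducible over Q and is the minimal polynomial of α.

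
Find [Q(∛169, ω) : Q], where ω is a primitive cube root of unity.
[Q(∛169, ω) : Q] = 6

[Q(∛169):Q] = 3 (min poly x^3 - 169, irreducible since 169 is not a perfect cube). [Q(ω):Q] = 2 (min poly x^2 + x + 1). Since Q(∛169) ⊂ R and ω ∉ R, we have ω ∉ Q(∛169), so x^2 + x + 1 remains irreducible over Q(∛169) and [Q(∛169, ω) : Q(∛169)] = 2. By the tower law, [Q(∛169, ω) : Q] = 3 · 2 = 6. (In fact Q(∛169, ω) is the splitting field of x^3 - 169 over Q.)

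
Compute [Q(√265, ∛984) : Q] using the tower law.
[Q(√265, ∛984) : Q] = 6

Let L = Q(√265, ∛984). Since Q(√265) ⊂ L and [Q(√265):Q] = 2, the tower law gives 2 | [L:Q]. Likewise Q(∛984) ⊂ L with [Q(∛984):Q] = 3 (because 984 is not a perfect cube), so 3 | [L:Q]. As gcd(2,3) = 1, [L:Q] is divisible by 6. Conversely L is generated over Q by √265 and ∛984, so [L:Q] ≤ 2·3 = 6. Therefore [Q(√265, ∛984) : Q] = 6.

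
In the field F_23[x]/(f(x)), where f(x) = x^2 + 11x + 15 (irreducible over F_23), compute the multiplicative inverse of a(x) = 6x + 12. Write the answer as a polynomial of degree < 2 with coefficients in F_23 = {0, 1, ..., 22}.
a(x)^(-1) ≡ 9x + 12 (mod f(x))

Since f is irreducible over F_23, F_23[x]/(f) is a field and a(x) ≠ 0 has an inverse. Apply the extended Euclidean algorithm to f(x) and a(x) in F_23[x]: f(x) = (4x + 13)·a(x) + (20). The last nonzero remainder is the constant 20 = gcd(f, a) in F_23. Back-substituting through the division chain expresses 20 = s(x)·a(x) + t(x)·f(x) with s(x) ≡ 19x + 10 (mod f), so (19x + 10)·a(x) ≡ 20 (mod f). Multiplying by 20^(-1) ≡ 15 in F_23 gives a(x)^(-1) ≡ 15·(19x + 10) ≡ 9x + 12 (mod f). Check: (6x + 12)·(9x + 12) = 8x^2 + 19x + 6 ≡ 1 (mod x^2 + 11x + 15).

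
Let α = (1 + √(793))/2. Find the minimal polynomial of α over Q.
m_α(x) = x^2 - x - 198

From 2α - 1 = √(793), squaring gives (2α - 1)^2 = 793, i.e. 4α^2 - 4α + 1 = 793, so α^2 - α + (1 - 793)/4 = 0. Since 793 ≡ 1 (mod 4), (1 - 793)/4 = -198 ∈ Z. The polynomial x^2 - x - 198 has discriminant 1 - 4·(-198) = 793, which is not a perfect square in Q (d = 793 is squarefree and ≠ 1), so x^2 - x - 198 is irreducible over Q. It is the minimal polynomial of α.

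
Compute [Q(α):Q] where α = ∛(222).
[Q(α):Q] = 3

The minimal polynomial of α is x^3 - 222, irreducible over Q since 222 is not a perfect cube (so x^3 - 222 has no rational root). Hence [Q(α):Q] = deg(m_α) = 3.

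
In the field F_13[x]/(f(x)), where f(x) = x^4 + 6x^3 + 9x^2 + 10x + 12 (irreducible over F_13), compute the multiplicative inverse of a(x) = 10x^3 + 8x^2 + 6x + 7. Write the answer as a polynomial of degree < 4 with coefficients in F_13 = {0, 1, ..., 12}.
a(x)^(-1) ≡ 7x^3 + 2x^2 + 4x + 6 (mod f(x))

Since f is irreducible over F_13, F_13[x]/(f) is a field and a(x) ≠ 0 has an inverse. Apply the extended Euclidean algorithm to f(x) and a(x) in F_13[x]: f(x) = (4x)·a(x) + (11x^2 + 8x + 12);  a(x) = (8x + 2)·(11x^2 + 8x + 12) + (11x + 9);  (11x^2 + 8x + 12) = (x + 7)·(11x + 9) + (1). The last nonzero remainder is the constant 1 = gcd(f, a) in F_13. Back-substituting through the division chain expresses 1 = s(x)·a(x) + t(x)·f(x) with s(x) ≡ 7x^3 + 2x^2 + 4x + 6 (mod f), so a(x)^(-1) ≡ s(x) = 7x^3 + 2x^2 + 4x + 6 (mod f). Check: (10x^3 + 8x^2 + 6x + 7)·(7x^3 + 2x^2 + 4x + 6) = 5x^6 + 11x^5 + 7x^4 + 10x^3 + 8x^2 + 12x + 3 ≡ 1 (mod x^4 + 6x^3 + 9x^2 + 10x + 12).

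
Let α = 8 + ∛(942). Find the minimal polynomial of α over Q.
m_α(x) = x^3 - 24x^2 + 192x - 1454

Set β = α - 8 = ∛(942), so β^3 = 942. Then (α - 8)^3 - 942 = 0, i.e. α is a root of g(x) = (x - 8)^3 - 942 = x^3 - 24x^2 + 192x - 1454. Since g(x) = h(x - 8) where h(x) = x^3 - 942, and h is irreducible over Q (because 942 is not a perfect cube, so h has no rational root, and a monic cubic with no rational root is irreducible), g is also irreducible (irreducibility is preserved under the substitution x → x - 8). Hence m_α(x) = x^3 - 24x^2 + 192x - 1454.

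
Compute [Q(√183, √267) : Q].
[Q(√183, √267) : Q] = 4

[Q(√183):Q] = 2 (min poly x^2 - 183, irreducible since 183 is squarefree > 1). For the top step, suppose √267 ∈ Q(√183), say √267 = c + d√183 with c, d ∈ Q. Squaring: 267 = c^2 + 183d^2 + 2cd√183. Since √183 ∉ Q this forces 2cd = 0. If d = 0 then √267 = c ∈ Q, contradicting 267 squarefree > 1. If c = 0 then 267 = 183d^2, so 183·267 = (183d)^2 is a perfect square in Q — but 183·267 = 48861 is not a perfect square (since 183 and 267 are distinct squarefree integers). Contradiction. Hence √267 ∉ Q(√183), so x^2 - 267 stays irreducible over Q(√183) and [Q(√183, √267) : Q(√183)] = 2. By the tower law, [Q(√183, √267) : Q] = 2 · 2 = 4.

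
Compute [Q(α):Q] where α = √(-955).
[Q(α):Q] = 2

[Q(α):Q] equals the degree of the minimal polynomial of α. Here α^2 = -955 and x^2 + 955 is irreducible (d = -955 is squarefree, ≠ 1, hence not a square), so deg(m_α) = 2. Thus [Q(α):Q] = 2.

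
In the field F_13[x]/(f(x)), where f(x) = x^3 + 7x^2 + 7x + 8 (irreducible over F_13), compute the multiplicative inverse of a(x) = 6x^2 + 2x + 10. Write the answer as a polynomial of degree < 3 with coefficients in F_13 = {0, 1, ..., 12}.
a(x)^(-1) ≡ 10x^2 + 2x + 3 (mod f(x))

Since f is irreducible over F_13, F_13[x]/(f) is a field and a(x) ≠ 0 has an inverse. Apply the extended Euclidean algorithm to f(x) and a(x) in F_13[x]: f(x) = (11x + 4)·a(x) + (6x + 7);  a(x) = (x + 10)·(6x + 7) + (5). The last nonzero remainder is the constant 5 = gcd(f, a) in F_13. Back-substituting through the division chain expresses 5 = s(x)·a(x) + t(x)·f(x) with s(x) ≡ 11x^2 + 10x + 2 (mod f), so (11x^2 + 10x + 2)·a(x) ≡ 5 (mod f). Multiplying by 5^(-1) ≡ 8 in F_13 gives a(x)^(-1) ≡ 8·(11x^2 + 10x + 2) ≡ 10x^2 + 2x + 3 (mod f). Check: (6x^2 + 2x + 10)·(10x^2 + 2x + 3) = 8x^4 + 6x^3 + 5x^2 + 4 ≡ 1 (mod x^3 + 7x^2 + 7x + 8).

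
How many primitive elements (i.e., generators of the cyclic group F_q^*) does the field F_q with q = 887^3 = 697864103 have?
There are φ(697864102) = 321358752 primitive elements

F_q^* is cyclic of order q - 1 = 697864102. A cyclic group of order m has exactly φ(m) generators. Here m = 697864102 = 2 · 13 · 443 · 60589, so the number of primitive elements is φ(697864102) = 321358752.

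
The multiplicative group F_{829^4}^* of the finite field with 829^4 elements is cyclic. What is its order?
|F_{829^4}^*| = 472300192080

F_{829^4} has 829^4 = 472300192081 elements; its multiplicative group consists of all nonzero elements, so |F_{829^4}^*| = 472300192081 - 1 = 472300192080. (It is cyclic since any finite subgroup of the multiplicative group of a field is cyclic.)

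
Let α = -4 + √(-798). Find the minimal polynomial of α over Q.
m_α(x) = x^2 + 8x + 814

From α + 4 = √(-798), squaring gives (α + 4)^2 = -798, i.e. α^2 + 8α + 16 = -798, so α^2 + 8α + 814 = 0. The discriminant of x^2 + 8x + 814 is (8)^2 - 4·(814) = 64 - 3256 = -3192, and 4·(-798) is not a perfect square in Q since -798 is squarefree and ≠ 1. Hence x^2 + 8x + 814 is irreducible over Q and is the minimal polynomial of α.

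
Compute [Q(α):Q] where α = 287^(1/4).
[Q(α):Q] = 4

α is a root of x^4 - 287. By Eisenstein's criterion at the prime p = 7 (which divides the constant term 287 but p^2 = 49 does not, since 287 is squarefree), x^4 - 287 is irreducible over Q. Hence [Q(α):Q] = 4.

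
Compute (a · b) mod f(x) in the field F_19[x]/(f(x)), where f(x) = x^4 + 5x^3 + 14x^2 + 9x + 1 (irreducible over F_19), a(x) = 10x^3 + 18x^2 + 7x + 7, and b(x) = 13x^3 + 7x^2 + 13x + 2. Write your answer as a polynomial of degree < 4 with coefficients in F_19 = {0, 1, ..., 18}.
a · b ≡ 9x^3 + 18x^2 + 4 (mod f(x))

Multiply in F_19[x]: a(x)·b(x) = (10x^3 + 18x^2 + 7x + 7)·(13x^3 + 7x^2 + 13x + 2) = 16x^6 + 5x^4 + 14x^3 + 5x^2 + 10x + 14. This has degree ≥ 4, so divide by f(x) over F_19: 16x^6 + 5x^4 + 14x^3 + 5x^2 + 10x + 14 = (16x^2 + 15x + 10)·(x^4 + 5x^3 + 14x^2 + 9x + 1) + (9x^3 + 18x^2 + 4). Hence a·b ≡ 9x^3 + 18x^2 + 4 (mod f). (F_19[x]/(f) is a field with 19^4 = 130321 elements since f is irreducible of degree 4.)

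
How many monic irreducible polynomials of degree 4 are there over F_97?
There are 22129968 monic irreducible polynomials of degree 4 over F_97

Each element of F_{97^4} that lies in no proper subfield is a root of exactly one monic irreducible of degree 4 over F_97, and each such polynomial has 4 distinct roots in F_{97^4}. By Möbius inversion the count is N_97(4) = (1/4) Σ_{d|4} μ(4/d) · 97^d = (1/4)(μ(4)·97^1 + μ(2)·97^2 + μ(1)·97^4) = 88519872/4 = 22129968.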